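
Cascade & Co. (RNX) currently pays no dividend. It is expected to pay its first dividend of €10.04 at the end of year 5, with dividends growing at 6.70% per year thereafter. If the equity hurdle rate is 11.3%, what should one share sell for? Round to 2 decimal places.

€142.23

Deferred-dividend DDM. At t=4 the remaining stream is a growing perpetuity with first payment D_5 = 10.04.
V_4 = D_5/(r−g) = 10.04/(0.113−0.067) = 218.2609
P₀ = V_4/(1+r)^4 = 218.2609/(1+0.113)^4 = 142.2313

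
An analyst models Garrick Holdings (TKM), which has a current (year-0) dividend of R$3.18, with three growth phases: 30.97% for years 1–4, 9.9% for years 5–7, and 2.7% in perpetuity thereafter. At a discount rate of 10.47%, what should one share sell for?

Three-stage DDM. Project D₁…D_7; terminal Gordon value at t=7 with g = 0.027; discount at r = 0.1047.
D_1 = 4.1648
D_2 = 5.4547
D_3 = 7.1440
D_4 = 9.3565
D_5 = 10.2828
D_6 = 11.3008
D_7 = 12.4196
TV_7 = 12.7549/(0.1047−0.027) = 164.1561
P₀ = Σ Dₜ/(1+r)ᵗ + TV_7/(1+r)^7 = 120.2365

R$120.24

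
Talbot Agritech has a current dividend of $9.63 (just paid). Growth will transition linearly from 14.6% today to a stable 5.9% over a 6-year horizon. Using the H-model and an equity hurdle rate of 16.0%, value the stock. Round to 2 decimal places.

$125.86

H-model: P₀ = D₀[(1+g_L) + H(g_S−g_L)]/(r−g_L), with H = 6/2 = 3.
P₀ = 9.63 × [(1+0.059) + 3×(0.146−0.059)] / (0.16−0.059)
   = 9.63 × 1.3200 / 0.101 = 125.8574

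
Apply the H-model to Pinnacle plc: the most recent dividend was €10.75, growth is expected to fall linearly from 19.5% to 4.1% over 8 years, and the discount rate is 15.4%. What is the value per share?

€157.63

H-model: P₀ = D₀[(1+g_L) + H(g_S−g_L)]/(r−g_L), with H = 8/2 = 4.
P₀ = 10.75 × [(1+0.041) + 4×(0.195−0.041)] / (0.154−0.041)
   = 10.75 × 1.6570 / 0.113 = 157.6350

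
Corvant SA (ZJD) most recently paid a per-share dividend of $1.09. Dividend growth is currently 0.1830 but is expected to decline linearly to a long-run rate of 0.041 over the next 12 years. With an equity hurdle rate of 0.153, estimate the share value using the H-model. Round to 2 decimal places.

$18.42

H-model: P₀ = D₀[(1+g_L) + H(g_S−g_L)]/(r−g_L), with H = 12/2 = 6.
P₀ = 1.09 × [(1+0.041) + 6×(0.183−0.041)] / (0.153−0.041)
   = 1.09 × 1.8930 / 0.112 = 18.4229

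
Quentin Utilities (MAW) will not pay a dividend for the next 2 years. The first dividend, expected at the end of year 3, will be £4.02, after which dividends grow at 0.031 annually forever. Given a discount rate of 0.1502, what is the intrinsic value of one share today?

£25.49

Deferred-dividend DDM. At t=2 the remaining stream is a growing perpetuity with first payment D_3 = 4.02.
V_2 = D_3/(r−g) = 4.02/(0.1502−0.031) = 33.7248
P₀ = V_2/(1+r)^2 = 33.7248/(1+0.1502)^2 = 25.4920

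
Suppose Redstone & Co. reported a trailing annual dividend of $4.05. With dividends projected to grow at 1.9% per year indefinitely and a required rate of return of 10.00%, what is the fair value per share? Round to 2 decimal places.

$50.95

Gordon growth model: P₀ = D₁/(r − g). D₁ = 4.05 × (1 + 0.019) = 4.1269.
P₀ = 4.1269 / (0.1 − 0.019) = 4.1269 / 0.081 = 50.9500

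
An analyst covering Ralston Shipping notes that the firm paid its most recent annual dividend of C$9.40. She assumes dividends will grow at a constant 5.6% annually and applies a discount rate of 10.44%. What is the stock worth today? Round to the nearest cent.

Gordon growth model: P₀ = D₁/(r − g). D₁ = 9.40 × (1 + 0.056) = 9.9264.
P₀ = 9.9264 / (0.1044 − 0.056) = 9.9264 / 0.0484 = 205.0909

C$205.09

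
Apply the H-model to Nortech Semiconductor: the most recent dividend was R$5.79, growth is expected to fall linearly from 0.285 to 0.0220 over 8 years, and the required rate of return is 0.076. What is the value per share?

R$222.38

H-model: P₀ = D₀[(1+g_L) + H(g_S−g_L)]/(r−g_L), with H = 8/2 = 4.
P₀ = 5.79 × [(1+0.022) + 4×(0.285−0.022)] / (0.076−0.022)
   = 5.79 × 2.0740 / 0.054 = 222.3789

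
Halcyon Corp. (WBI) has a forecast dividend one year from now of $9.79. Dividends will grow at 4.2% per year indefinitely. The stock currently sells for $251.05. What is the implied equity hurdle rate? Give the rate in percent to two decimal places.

Rearranging the constant-growth DDM: r = D₁/P₀ + g.
r = 9.7900 / 251.05 + 0.042 = 0.03900 + 0.042 = 0.08100

8.10%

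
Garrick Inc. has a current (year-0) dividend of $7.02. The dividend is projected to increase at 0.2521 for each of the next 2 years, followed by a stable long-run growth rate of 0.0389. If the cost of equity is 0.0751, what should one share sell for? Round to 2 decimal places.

$290.96

Two-stage DDM. Project D₁…D_2 at 0.2521, terminal growth 0.0389, discount at r = 0.0751.
D_1 = 8.7897
D_2 = 11.0056
Terminal value at t=2: TV = D_3/(r−g) = 11.4338/(0.0751−0.0389) = 315.8496
P₀ = 8.7897/(1+0.0751)^1 + 11.0056/(1+0.0751)^2 + 315.8496/(1+0.0751)^2 = 290.9616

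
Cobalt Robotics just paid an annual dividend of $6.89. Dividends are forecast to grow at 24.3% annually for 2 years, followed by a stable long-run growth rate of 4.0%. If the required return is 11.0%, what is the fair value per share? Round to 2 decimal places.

Two-stage DDM. Project D₁…D_2 at 0.243, terminal growth 0.04, discount at r = 0.11.
D_1 = 8.5643
D_2 = 10.6454
Terminal value at t=2: TV = D_3/(r−g) = 11.0712/(0.11−0.04) = 158.1600
P₀ = 8.5643/(1+0.11)^1 + 10.6454/(1+0.11)^2 + 158.1600/(1+0.11)^2 = 144.7218

$144.72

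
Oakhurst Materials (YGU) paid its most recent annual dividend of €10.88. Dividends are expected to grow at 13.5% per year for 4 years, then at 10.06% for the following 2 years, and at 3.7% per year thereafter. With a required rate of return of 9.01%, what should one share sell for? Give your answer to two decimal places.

Three-stage DDM. Project D₁…D_6; terminal Gordon value at t=6 with g = 0.037; discount at r = 0.0901.
D_1 = 12.3488
D_2 = 14.0159
D_3 = 15.9080
D_4 = 18.0556
D_5 = 19.8720
D_6 = 21.8711
TV_6 = 22.6804/(0.0901−0.037) = 427.1256
P₀ = Σ Dₜ/(1+r)ᵗ + TV_6/(1+r)^6 = 328.6740

€328.67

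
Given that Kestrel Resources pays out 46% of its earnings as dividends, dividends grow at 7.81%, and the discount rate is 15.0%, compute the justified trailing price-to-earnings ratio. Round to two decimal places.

Justified trailing P/E = b(1+g)/(r−g) = 0.46×(1+0.0781)/(0.15−0.0781) = 6.8974

6.90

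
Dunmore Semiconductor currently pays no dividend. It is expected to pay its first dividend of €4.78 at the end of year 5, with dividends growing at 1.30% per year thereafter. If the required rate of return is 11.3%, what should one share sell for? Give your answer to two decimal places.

€31.15

Deferred-dividend DDM. At t=4 the remaining stream is a growing perpetuity with first payment D_5 = 4.78.
V_4 = D_5/(r−g) = 4.78/(0.113−0.013) = 47.8000
P₀ = V_4/(1+r)^4 = 47.8000/(1+0.113)^4 = 31.1492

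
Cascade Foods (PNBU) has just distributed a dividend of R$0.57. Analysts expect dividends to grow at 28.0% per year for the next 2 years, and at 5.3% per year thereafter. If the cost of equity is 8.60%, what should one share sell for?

R$26.73

Two-stage DDM. Project D₁…D_2 at 0.28, terminal growth 0.053, discount at r = 0.086.
D_1 = 0.7296
D_2 = 0.9339
Terminal value at t=2: TV = D_3/(r−g) = 0.9834/(0.086−0.053) = 29.7995
P₀ = 0.7296/(1+0.086)^1 + 0.9339/(1+0.086)^2 + 29.7995/(1+0.086)^2 = 26.7304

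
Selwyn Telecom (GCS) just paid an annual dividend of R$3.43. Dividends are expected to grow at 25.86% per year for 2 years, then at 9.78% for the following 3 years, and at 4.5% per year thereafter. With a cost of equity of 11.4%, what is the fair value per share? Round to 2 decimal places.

R$84.47

Three-stage DDM. Project D₁…D_5; terminal Gordon value at t=5 with g = 0.045; discount at r = 0.114.
D_1 = 4.3170
D_2 = 5.4334
D_3 = 5.9648
D_4 = 6.5481
D_5 = 7.1885
TV_5 = 7.5120/(0.114−0.045) = 108.8696
P₀ = Σ Dₜ/(1+r)ᵗ + TV_5/(1+r)^5 = 84.4670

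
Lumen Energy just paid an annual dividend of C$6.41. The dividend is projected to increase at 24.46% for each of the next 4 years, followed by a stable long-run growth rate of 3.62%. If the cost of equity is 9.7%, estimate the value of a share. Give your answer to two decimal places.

C$216.51

Two-stage DDM. Project D₁…D_4 at 0.2446, terminal growth 0.0362, discount at r = 0.097.
D_1 = 7.9779
D_2 = 9.9293
D_3 = 12.3580
D_4 = 15.3807
Terminal value at t=4: TV = D_5/(r−g) = 15.9375/(0.097−0.0362) = 262.1303
P₀ = 7.9779/(1+0.097)^1 + 9.9293/(1+0.097)^2 + 12.3580/(1+0.097)^3 + 15.3807/(1+0.097)^4 + 262.1303/(1+0.097)^4 = 216.5102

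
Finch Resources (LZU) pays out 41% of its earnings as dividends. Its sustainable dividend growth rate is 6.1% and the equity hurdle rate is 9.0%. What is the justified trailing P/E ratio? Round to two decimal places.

15.00

Justified trailing P/E = b(1+g)/(r−g) = 0.41×(1+0.061)/(0.09−0.061) = 15.0003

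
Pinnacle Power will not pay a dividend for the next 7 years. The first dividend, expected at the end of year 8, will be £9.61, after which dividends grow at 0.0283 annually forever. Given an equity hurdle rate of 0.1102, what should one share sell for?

Deferred-dividend DDM. At t=7 the remaining stream is a growing perpetuity with first payment D_8 = 9.61.
V_7 = D_8/(r−g) = 9.61/(0.1102−0.0283) = 117.3382
P₀ = V_7/(1+r)^7 = 117.3382/(1+0.1102)^7 = 56.4457

£56.45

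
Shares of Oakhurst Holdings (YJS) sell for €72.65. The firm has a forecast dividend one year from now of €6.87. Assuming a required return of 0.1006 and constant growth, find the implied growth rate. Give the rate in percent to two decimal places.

0.60%

From P₀ = D₁/(r − g), the implied growth is g = r − D₁/P₀.
g = 0.1006 − 6.87/72.65 = 0.1006 − 0.09456 = 0.00604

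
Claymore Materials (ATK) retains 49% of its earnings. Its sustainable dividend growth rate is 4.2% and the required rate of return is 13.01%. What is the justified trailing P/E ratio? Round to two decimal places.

Payout ratio b = 1 − 0.49 = 0.51.
Justified trailing P/E = b(1+g)/(r−g) = 0.51×(1+0.042)/(0.1301−0.042) = 6.0320

6.03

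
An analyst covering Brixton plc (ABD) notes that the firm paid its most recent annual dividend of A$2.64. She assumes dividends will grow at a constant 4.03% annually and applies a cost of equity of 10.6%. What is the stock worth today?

A$41.80

Gordon growth model: P₀ = D₁/(r − g). D₁ = 2.64 × (1 + 0.0403) = 2.7464.
P₀ = 2.7464 / (0.106 − 0.0403) = 2.7464 / 0.0657 = 41.8020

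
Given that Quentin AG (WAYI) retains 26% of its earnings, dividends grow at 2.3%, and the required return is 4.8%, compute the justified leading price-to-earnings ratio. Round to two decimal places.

29.60

Payout ratio b = 1 − 0.26 = 0.74.
Justified leading P/E = b/(r−g) = 0.74/(0.048−0.023) = 29.6000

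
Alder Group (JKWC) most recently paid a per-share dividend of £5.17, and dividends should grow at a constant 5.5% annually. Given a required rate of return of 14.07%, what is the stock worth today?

£63.64

Gordon growth model: P₀ = D₁/(r − g). D₁ = 5.17 × (1 + 0.055) = 5.4543.
P₀ = 5.4543 / (0.1407 − 0.055) = 5.4543 / 0.0857 = 63.6447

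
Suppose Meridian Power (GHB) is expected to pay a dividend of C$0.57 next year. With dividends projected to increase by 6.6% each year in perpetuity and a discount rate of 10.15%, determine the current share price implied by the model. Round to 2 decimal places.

C$16.06

Gordon growth model: P₀ = D₁/(r − g), with D₁ = 0.57 given directly.
P₀ = 0.5700 / (0.1015 − 0.066) = 0.5700 / 0.0355 = 16.0563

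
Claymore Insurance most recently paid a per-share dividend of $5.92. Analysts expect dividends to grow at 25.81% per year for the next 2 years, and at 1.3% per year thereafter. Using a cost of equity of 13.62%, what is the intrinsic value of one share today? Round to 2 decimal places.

$73.50

Two-stage DDM. Project D₁…D_2 at 0.2581, terminal growth 0.013, discount at r = 0.1362.
D_1 = 7.4480
D_2 = 9.3703
Terminal value at t=2: TV = D_3/(r−g) = 9.4921/(0.1362−0.013) = 77.0461
P₀ = 7.4480/(1+0.1362)^1 + 9.3703/(1+0.1362)^2 + 77.0461/(1+0.1362)^2 = 73.4953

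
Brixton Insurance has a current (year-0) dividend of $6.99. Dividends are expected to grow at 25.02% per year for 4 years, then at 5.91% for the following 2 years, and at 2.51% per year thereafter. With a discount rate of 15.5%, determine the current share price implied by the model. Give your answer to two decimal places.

Three-stage DDM. Project D₁…D_6; terminal Gordon value at t=6 with g = 0.0251; discount at r = 0.155.
D_1 = 8.7389
D_2 = 10.9254
D_3 = 13.6589
D_4 = 17.0764
D_5 = 18.0856
D_6 = 19.1544
TV_6 = 19.6352/(0.155−0.0251) = 151.1563
P₀ = Σ Dₜ/(1+r)ᵗ + TV_6/(1+r)^6 = 114.7531

$114.75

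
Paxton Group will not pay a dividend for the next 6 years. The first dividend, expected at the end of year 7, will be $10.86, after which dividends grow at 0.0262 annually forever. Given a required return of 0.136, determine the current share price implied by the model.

Deferred-dividend DDM. At t=6 the remaining stream is a growing perpetuity with first payment D_7 = 10.86.
V_6 = D_7/(r−g) = 10.86/(0.136−0.0262) = 98.9071
P₀ = V_6/(1+r)^6 = 98.9071/(1+0.136)^6 = 46.0212

$46.02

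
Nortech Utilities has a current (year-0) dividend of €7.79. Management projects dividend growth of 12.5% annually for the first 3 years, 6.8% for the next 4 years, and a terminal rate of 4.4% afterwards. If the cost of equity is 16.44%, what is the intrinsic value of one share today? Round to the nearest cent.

€87.69

Three-stage DDM. Project D₁…D_7; terminal Gordon value at t=7 with g = 0.044; discount at r = 0.1644.
D_1 = 8.7637
D_2 = 9.8592
D_3 = 11.0916
D_4 = 11.8459
D_5 = 12.6514
D_6 = 13.5117
D_7 = 14.4305
TV_7 = 15.0654/(0.1644−0.044) = 125.1279
P₀ = Σ Dₜ/(1+r)ᵗ + TV_7/(1+r)^7 = 87.6880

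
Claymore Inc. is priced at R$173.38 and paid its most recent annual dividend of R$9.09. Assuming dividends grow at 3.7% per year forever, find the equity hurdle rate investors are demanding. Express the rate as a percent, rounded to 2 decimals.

Rearranging the constant-growth DDM: r = D₁/P₀ + g.
D₁ = 9.09 × (1 + 0.037) = 9.4263.
r = 9.4263 / 173.38 + 0.037 = 0.05437 + 0.037 = 0.09137

9.14%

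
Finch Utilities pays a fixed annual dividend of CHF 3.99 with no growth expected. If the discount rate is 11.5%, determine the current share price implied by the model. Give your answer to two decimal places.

CHF 34.70

Zero-growth DDM (perpetuity): P₀ = D/r = 3.99 / 0.115 = 34.6957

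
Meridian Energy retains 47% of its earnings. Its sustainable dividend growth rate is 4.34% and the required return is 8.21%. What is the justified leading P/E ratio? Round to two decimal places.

13.70

Payout ratio b = 1 − 0.47 = 0.53.
Justified leading P/E = b/(r−g) = 0.53/(0.0821−0.0434) = 13.6951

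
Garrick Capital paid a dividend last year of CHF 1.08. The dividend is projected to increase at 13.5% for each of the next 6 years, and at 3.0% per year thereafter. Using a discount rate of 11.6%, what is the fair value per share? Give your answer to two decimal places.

Two-stage DDM. Project D₁…D_6 at 0.135, terminal growth 0.03, discount at r = 0.116.
D_1 = 1.2258
D_2 = 1.3913
D_3 = 1.5791
D_4 = 1.7923
D_5 = 2.0342
D_6 = 2.3089
Terminal value at t=6: TV = D_7/(r−g) = 2.3781/(0.116−0.03) = 27.6527
P₀ = 1.2258/(1+0.116)^1 + 1.3913/(1+0.116)^2 + 1.5791/(1+0.116)^3 + 1.7923/(1+0.116)^4 + 2.0342/(1+0.116)^5 + 2.3089/(1+0.116)^6 + 27.6527/(1+0.116)^6 = 21.1910

CHF 21.19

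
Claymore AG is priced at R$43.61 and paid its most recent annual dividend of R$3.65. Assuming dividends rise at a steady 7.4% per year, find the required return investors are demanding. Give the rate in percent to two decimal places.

16.39%

Rearranging the constant-growth DDM: r = D₁/P₀ + g.
D₁ = 3.65 × (1 + 0.074) = 3.9201.
r = 3.9201 / 43.61 + 0.074 = 0.08989 + 0.074 = 0.16389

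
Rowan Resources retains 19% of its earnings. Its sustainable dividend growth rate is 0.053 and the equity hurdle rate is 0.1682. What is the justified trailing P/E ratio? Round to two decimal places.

Payout ratio b = 1 − 0.19 = 0.81.
Justified trailing P/E = b(1+g)/(r−g) = 0.81×(1+0.053)/(0.1682−0.053) = 7.4039

7.40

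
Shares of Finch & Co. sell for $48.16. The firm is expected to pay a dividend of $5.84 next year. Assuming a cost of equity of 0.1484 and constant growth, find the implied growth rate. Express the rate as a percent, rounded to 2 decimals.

2.71%

From P₀ = D₁/(r − g), the implied growth is g = r − D₁/P₀.
g = 0.1484 − 5.84/48.16 = 0.1484 − 0.12126 = 0.02714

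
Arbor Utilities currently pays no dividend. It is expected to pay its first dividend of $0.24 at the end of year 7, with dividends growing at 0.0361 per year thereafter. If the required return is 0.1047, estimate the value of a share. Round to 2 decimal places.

Deferred-dividend DDM. At t=6 the remaining stream is a growing perpetuity with first payment D_7 = 0.24.
V_6 = D_7/(r−g) = 0.24/(0.1047−0.0361) = 3.4985
P₀ = V_6/(1+r)^6 = 3.4985/(1+0.1047)^6 = 1.9250

$1.92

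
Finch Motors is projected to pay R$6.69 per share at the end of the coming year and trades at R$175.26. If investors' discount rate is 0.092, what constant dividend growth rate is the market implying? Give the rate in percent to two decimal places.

From P₀ = D₁/(r − g), the implied growth is g = r − D₁/P₀.
g = 0.092 − 6.69/175.26 = 0.092 − 0.03817 = 0.05383

5.38%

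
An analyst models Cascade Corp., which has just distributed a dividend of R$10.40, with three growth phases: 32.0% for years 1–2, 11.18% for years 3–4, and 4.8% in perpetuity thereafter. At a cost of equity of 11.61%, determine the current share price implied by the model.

Three-stage DDM. Project D₁…D_4; terminal Gordon value at t=4 with g = 0.048; discount at r = 0.1161.
D_1 = 13.7280
D_2 = 18.1210
D_3 = 20.1469
D_4 = 22.3993
TV_4 = 23.4745/(0.1161−0.048) = 344.7059
P₀ = Σ Dₜ/(1+r)ᵗ + TV_4/(1+r)^4 = 277.9181

R$277.92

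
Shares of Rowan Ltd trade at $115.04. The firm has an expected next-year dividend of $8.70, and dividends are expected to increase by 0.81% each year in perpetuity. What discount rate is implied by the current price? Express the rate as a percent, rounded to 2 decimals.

Rearranging the constant-growth DDM: r = D₁/P₀ + g.
r = 8.7000 / 115.04 + 0.0081 = 0.07563 + 0.0081 = 0.08373

8.37%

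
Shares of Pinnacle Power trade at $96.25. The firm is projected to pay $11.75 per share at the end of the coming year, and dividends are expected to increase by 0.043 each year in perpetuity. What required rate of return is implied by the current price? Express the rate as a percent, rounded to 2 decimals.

Rearranging the constant-growth DDM: r = D₁/P₀ + g.
r = 11.7500 / 96.25 + 0.043 = 0.12208 + 0.043 = 0.16508

16.51%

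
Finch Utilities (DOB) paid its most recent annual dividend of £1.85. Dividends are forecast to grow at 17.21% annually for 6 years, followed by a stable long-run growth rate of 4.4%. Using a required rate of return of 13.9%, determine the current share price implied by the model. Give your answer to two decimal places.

£36.43

Two-stage DDM. Project D₁…D_6 at 0.1721, terminal growth 0.044, discount at r = 0.139.
D_1 = 2.1684
D_2 = 2.5416
D_3 = 2.9790
D_4 = 3.4916
D_5 = 4.0926
D_6 = 4.7969
Terminal value at t=6: TV = D_7/(r−g) = 5.0080/(0.139−0.044) = 52.7153
P₀ = 2.1684/(1+0.139)^1 + 2.5416/(1+0.139)^2 + 2.9790/(1+0.139)^3 + 3.4916/(1+0.139)^4 + 4.0926/(1+0.139)^5 + 4.7969/(1+0.139)^6 + 52.7153/(1+0.139)^6 = 36.4285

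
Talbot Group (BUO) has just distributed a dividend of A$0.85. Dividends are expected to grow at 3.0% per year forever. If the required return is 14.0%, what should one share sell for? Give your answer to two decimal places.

A$7.96

Gordon growth model: P₀ = D₁/(r − g). D₁ = 0.85 × (1 + 0.03) = 0.8755.
P₀ = 0.8755 / (0.14 − 0.03) = 0.8755 / 0.11 = 7.9591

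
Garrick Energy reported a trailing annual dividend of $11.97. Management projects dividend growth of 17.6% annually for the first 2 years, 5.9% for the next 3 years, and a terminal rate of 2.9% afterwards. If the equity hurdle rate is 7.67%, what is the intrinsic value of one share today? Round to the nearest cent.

Three-stage DDM. Project D₁…D_5; terminal Gordon value at t=5 with g = 0.029; discount at r = 0.0767.
D_1 = 14.0767
D_2 = 16.5542
D_3 = 17.5309
D_4 = 18.5652
D_5 = 19.6606
TV_5 = 20.2308/(0.0767−0.029) = 424.1248
P₀ = Σ Dₜ/(1+r)ᵗ + TV_5/(1+r)^5 = 361.9026

$361.90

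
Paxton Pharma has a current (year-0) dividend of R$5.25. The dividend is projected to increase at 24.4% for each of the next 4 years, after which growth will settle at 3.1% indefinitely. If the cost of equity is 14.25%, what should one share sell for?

Two-stage DDM. Project D₁…D_4 at 0.244, terminal growth 0.031, discount at r = 0.1425.
D_1 = 6.5310
D_2 = 8.1246
D_3 = 10.1070
D_4 = 12.5731
Terminal value at t=4: TV = D_5/(r−g) = 12.9628/(0.1425−0.031) = 116.2585
P₀ = 6.5310/(1+0.1425)^1 + 8.1246/(1+0.1425)^2 + 10.1070/(1+0.1425)^3 + 12.5731/(1+0.1425)^4 + 116.2585/(1+0.1425)^4 = 94.3310

R$94.33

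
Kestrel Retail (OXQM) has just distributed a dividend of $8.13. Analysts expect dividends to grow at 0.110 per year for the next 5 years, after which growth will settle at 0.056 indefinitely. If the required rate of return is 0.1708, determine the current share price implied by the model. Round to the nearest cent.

Two-stage DDM. Project D₁…D_5 at 0.11, terminal growth 0.056, discount at r = 0.1708.
D_1 = 9.0243
D_2 = 10.0170
D_3 = 11.1188
D_4 = 12.3419
D_5 = 13.6995
Terminal value at t=5: TV = D_6/(r−g) = 14.4667/(0.1708−0.056) = 126.0165
P₀ = 9.0243/(1+0.1708)^1 + 10.0170/(1+0.1708)^2 + 11.1188/(1+0.1708)^3 + 12.3419/(1+0.1708)^4 + 13.6995/(1+0.1708)^5 + 126.0165/(1+0.1708)^5 = 92.0203

$92.02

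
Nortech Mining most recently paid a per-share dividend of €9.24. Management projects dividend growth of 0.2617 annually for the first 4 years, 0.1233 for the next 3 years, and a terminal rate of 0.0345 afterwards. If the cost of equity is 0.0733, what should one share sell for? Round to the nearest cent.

€653.61

Three-stage DDM. Project D₁…D_7; terminal Gordon value at t=7 with g = 0.0345; discount at r = 0.0733.
D_1 = 11.6581
D_2 = 14.7090
D_3 = 18.5584
D_4 = 23.4151
D_5 = 26.3022
D_6 = 29.5453
D_7 = 33.1882
TV_7 = 34.3332/(0.0733−0.0345) = 884.8760
P₀ = Σ Dₜ/(1+r)ᵗ + TV_7/(1+r)^7 = 653.6107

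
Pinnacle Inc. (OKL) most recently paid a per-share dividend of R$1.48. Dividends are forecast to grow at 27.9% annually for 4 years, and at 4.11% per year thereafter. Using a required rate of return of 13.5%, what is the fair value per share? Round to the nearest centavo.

R$34.51

Two-stage DDM. Project D₁…D_4 at 0.279, terminal growth 0.0411, discount at r = 0.135.
D_1 = 1.8929
D_2 = 2.4210
D_3 = 3.0965
D_4 = 3.9604
Terminal value at t=4: TV = D_5/(r−g) = 4.1232/(0.135−0.0411) = 43.9107
P₀ = 1.8929/(1+0.135)^1 + 2.4210/(1+0.135)^2 + 3.0965/(1+0.135)^3 + 3.9604/(1+0.135)^4 + 43.9107/(1+0.135)^4 = 34.5113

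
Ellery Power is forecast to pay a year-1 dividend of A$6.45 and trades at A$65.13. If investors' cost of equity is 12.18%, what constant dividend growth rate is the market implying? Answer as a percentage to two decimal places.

2.28%

From P₀ = D₁/(r − g), the implied growth is g = r − D₁/P₀.
g = 0.1218 − 6.45/65.13 = 0.1218 − 0.09903 = 0.02277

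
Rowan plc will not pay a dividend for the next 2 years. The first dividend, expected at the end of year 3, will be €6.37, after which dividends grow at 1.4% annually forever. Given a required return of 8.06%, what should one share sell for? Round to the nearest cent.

Deferred-dividend DDM. At t=2 the remaining stream is a growing perpetuity with first payment D_3 = 6.37.
V_2 = D_3/(r−g) = 6.37/(0.0806−0.014) = 95.6456
P₀ = V_2/(1+r)^2 = 95.6456/(1+0.0806)^2 = 81.9097

€81.91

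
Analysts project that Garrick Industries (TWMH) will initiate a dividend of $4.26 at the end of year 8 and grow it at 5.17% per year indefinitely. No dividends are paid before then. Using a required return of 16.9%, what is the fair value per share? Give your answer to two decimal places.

Deferred-dividend DDM. At t=7 the remaining stream is a growing perpetuity with first payment D_8 = 4.26.
V_7 = D_8/(r−g) = 4.26/(0.169−0.0517) = 36.3171
P₀ = V_7/(1+r)^7 = 36.3171/(1+0.169)^7 = 12.1733

$12.17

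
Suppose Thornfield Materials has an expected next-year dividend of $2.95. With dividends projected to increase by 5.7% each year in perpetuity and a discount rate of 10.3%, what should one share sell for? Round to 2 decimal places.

Gordon growth model: P₀ = D₁/(r − g), with D₁ = 2.95 given directly.
P₀ = 2.9500 / (0.103 − 0.057) = 2.9500 / 0.046 = 64.1304

$64.13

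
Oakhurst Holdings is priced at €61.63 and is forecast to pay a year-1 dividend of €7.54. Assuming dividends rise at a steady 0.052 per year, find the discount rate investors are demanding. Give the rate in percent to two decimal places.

Rearranging the constant-growth DDM: r = D₁/P₀ + g.
r = 7.5400 / 61.63 + 0.052 = 0.12234 + 0.052 = 0.17434

17.43%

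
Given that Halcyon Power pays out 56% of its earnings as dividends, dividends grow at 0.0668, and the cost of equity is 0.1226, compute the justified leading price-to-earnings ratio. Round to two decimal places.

10.04

Justified leading P/E = b/(r−g) = 0.56/(0.1226−0.0668) = 10.0358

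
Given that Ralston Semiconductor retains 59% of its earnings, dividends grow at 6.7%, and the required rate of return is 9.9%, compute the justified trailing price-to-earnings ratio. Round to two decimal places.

13.67

Payout ratio b = 1 − 0.59 = 0.41.
Justified trailing P/E = b(1+g)/(r−g) = 0.41×(1+0.067)/(0.099−0.067) = 13.6709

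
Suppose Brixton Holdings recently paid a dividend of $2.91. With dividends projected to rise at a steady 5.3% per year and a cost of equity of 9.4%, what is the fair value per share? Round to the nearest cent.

Gordon growth model: P₀ = D₁/(r − g). D₁ = 2.91 × (1 + 0.053) = 3.0642.
P₀ = 3.0642 / (0.094 − 0.053) = 3.0642 / 0.041 = 74.7373

$74.74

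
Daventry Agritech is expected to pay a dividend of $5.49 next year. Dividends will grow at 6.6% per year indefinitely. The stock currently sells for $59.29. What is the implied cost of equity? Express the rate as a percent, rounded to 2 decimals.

Rearranging the constant-growth DDM: r = D₁/P₀ + g.
r = 5.4900 / 59.29 + 0.066 = 0.09260 + 0.066 = 0.15860

15.86%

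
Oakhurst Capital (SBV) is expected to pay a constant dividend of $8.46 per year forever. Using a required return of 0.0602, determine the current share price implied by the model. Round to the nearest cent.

$140.53

Zero-growth DDM (perpetuity): P₀ = D/r = 8.46 / 0.0602 = 140.5316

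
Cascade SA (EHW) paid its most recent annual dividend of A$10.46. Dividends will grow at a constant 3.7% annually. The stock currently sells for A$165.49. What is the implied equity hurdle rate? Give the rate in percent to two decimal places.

Rearranging the constant-growth DDM: r = D₁/P₀ + g.
D₁ = 10.46 × (1 + 0.037) = 10.8470.
r = 10.8470 / 165.49 + 0.037 = 0.06554 + 0.037 = 0.10254

10.25%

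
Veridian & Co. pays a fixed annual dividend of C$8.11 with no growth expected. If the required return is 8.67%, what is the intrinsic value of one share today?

C$93.54

Zero-growth DDM (perpetuity): P₀ = D/r = 8.11 / 0.0867 = 93.5409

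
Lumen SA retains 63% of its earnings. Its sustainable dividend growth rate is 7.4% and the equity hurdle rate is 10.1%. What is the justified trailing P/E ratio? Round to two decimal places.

14.72

Payout ratio b = 1 − 0.63 = 0.37.
Justified trailing P/E = b(1+g)/(r−g) = 0.37×(1+0.074)/(0.101−0.074) = 14.7178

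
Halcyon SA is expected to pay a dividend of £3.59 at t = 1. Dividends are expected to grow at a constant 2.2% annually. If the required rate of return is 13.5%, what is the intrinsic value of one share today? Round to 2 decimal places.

£31.77

Gordon growth model: P₀ = D₁/(r − g), with D₁ = 3.59 given directly.
P₀ = 3.5900 / (0.135 − 0.022) = 3.5900 / 0.113 = 31.7699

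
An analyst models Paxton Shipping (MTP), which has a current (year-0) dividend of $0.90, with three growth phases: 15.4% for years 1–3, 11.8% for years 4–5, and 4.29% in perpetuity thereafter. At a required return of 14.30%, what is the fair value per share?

Three-stage DDM. Project D₁…D_5; terminal Gordon value at t=5 with g = 0.0429; discount at r = 0.143.
D_1 = 1.0386
D_2 = 1.1985
D_3 = 1.3831
D_4 = 1.5463
D_5 = 1.7288
TV_5 = 1.8030/(0.143−0.0429) = 18.0116
P₀ = Σ Dₜ/(1+r)ᵗ + TV_5/(1+r)^5 = 13.7770

$13.78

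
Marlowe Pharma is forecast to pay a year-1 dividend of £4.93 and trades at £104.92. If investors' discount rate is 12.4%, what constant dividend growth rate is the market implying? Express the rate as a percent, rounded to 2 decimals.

From P₀ = D₁/(r − g), the implied growth is g = r − D₁/P₀.
g = 0.124 − 4.93/104.92 = 0.124 − 0.04699 = 0.07701

7.70%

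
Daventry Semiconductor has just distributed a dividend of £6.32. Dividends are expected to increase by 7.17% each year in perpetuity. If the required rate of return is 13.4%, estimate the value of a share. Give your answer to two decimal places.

£108.72

Gordon growth model: P₀ = D₁/(r − g). D₁ = 6.32 × (1 + 0.0717) = 6.7731.
P₀ = 6.7731 / (0.134 − 0.0717) = 6.7731 / 0.0623 = 108.7182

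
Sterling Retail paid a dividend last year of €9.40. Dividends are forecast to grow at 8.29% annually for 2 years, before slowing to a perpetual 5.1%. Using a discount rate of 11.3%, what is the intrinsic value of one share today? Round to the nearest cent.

Two-stage DDM. Project D₁…D_2 at 0.0829, terminal growth 0.051, discount at r = 0.113.
D_1 = 10.1793
D_2 = 11.0231
Terminal value at t=2: TV = D_3/(r−g) = 11.5853/(0.113−0.051) = 186.8597
P₀ = 10.1793/(1+0.113)^1 + 11.0231/(1+0.113)^2 + 186.8597/(1+0.113)^2 = 168.8873

€168.89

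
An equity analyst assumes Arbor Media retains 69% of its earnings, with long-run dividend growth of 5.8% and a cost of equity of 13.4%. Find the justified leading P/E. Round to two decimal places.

Payout ratio b = 1 − 0.69 = 0.31.
Justified leading P/E = b/(r−g) = 0.31/(0.134−0.058) = 4.0789

4.08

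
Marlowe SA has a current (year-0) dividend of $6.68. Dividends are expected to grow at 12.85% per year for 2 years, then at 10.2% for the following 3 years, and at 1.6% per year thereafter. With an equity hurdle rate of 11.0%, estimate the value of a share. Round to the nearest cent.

Three-stage DDM. Project D₁…D_5; terminal Gordon value at t=5 with g = 0.016; discount at r = 0.11.
D_1 = 7.5384
D_2 = 8.5071
D_3 = 9.3748
D_4 = 10.3310
D_5 = 11.3848
TV_5 = 11.5669/(0.11−0.016) = 123.0524
P₀ = Σ Dₜ/(1+r)ᵗ + TV_5/(1+r)^5 = 107.1379

$107.14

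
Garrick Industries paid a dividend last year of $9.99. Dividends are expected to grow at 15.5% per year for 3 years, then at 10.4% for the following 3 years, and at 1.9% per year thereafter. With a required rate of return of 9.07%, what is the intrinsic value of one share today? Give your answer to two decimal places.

$244.95

Three-stage DDM. Project D₁…D_6; terminal Gordon value at t=6 with g = 0.019; discount at r = 0.0907.
D_1 = 11.5385
D_2 = 13.3269
D_3 = 15.3926
D_4 = 16.9934
D_5 = 18.7607
D_6 = 20.7118
TV_6 = 21.1054/(0.0907−0.019) = 294.3565
P₀ = Σ Dₜ/(1+r)ᵗ + TV_6/(1+r)^6 = 244.9491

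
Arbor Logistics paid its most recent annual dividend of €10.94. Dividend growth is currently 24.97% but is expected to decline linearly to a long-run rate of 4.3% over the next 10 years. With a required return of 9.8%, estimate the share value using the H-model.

€413.03

H-model: P₀ = D₀[(1+g_L) + H(g_S−g_L)]/(r−g_L), with H = 10/2 = 5.
P₀ = 10.94 × [(1+0.043) + 5×(0.2497−0.043)] / (0.098−0.043)
   = 10.94 × 2.0765 / 0.055 = 413.0347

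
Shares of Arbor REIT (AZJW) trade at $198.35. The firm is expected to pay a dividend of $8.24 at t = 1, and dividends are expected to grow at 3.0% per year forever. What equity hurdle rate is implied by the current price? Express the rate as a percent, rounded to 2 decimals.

Rearranging the constant-growth DDM: r = D₁/P₀ + g.
r = 8.2400 / 198.35 + 0.03 = 0.04154 + 0.03 = 0.07154

7.15%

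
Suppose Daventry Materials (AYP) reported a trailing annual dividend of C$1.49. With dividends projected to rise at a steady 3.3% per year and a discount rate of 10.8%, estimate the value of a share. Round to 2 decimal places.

Gordon growth model: P₀ = D₁/(r − g). D₁ = 1.49 × (1 + 0.033) = 1.5392.
P₀ = 1.5392 / (0.108 − 0.033) = 1.5392 / 0.075 = 20.5223

C$20.52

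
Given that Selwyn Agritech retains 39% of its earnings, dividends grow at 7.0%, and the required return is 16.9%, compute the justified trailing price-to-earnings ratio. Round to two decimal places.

Payout ratio b = 1 − 0.39 = 0.61.
Justified trailing P/E = b(1+g)/(r−g) = 0.61×(1+0.07)/(0.169−0.07) = 6.5929

6.59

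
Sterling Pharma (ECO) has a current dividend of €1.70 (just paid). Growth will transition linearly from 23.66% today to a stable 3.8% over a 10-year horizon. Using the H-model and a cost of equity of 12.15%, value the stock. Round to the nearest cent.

€41.35

H-model: P₀ = D₀[(1+g_L) + H(g_S−g_L)]/(r−g_L), with H = 10/2 = 5.
P₀ = 1.70 × [(1+0.038) + 5×(0.2366−0.038)] / (0.1215−0.038)
   = 1.70 × 2.0310 / 0.0835 = 41.3497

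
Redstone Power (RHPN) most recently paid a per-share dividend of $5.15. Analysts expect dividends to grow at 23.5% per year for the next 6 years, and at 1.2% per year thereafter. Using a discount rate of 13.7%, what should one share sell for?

$110.15

Two-stage DDM. Project D₁…D_6 at 0.235, terminal growth 0.012, discount at r = 0.137.
D_1 = 6.3602
D_2 = 7.8549
D_3 = 9.7008
D_4 = 11.9805
D_5 = 14.7959
D_6 = 18.2730
Terminal value at t=6: TV = D_7/(r−g) = 18.4922/(0.137−0.012) = 147.9379
P₀ = 6.3602/(1+0.137)^1 + 7.8549/(1+0.137)^2 + 9.7008/(1+0.137)^3 + 11.9805/(1+0.137)^4 + 14.7959/(1+0.137)^5 + 18.2730/(1+0.137)^6 + 147.9379/(1+0.137)^6 = 110.1549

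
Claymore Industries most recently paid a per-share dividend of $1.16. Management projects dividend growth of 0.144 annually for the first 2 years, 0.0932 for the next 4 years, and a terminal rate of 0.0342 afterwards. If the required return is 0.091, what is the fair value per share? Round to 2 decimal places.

$31.03

Three-stage DDM. Project D₁…D_6; terminal Gordon value at t=6 with g = 0.0342; discount at r = 0.091.
D_1 = 1.3270
D_2 = 1.5181
D_3 = 1.6596
D_4 = 1.8143
D_5 = 1.9834
D_6 = 2.1682
TV_6 = 2.2424/(0.091−0.0342) = 39.4789
P₀ = Σ Dₜ/(1+r)ᵗ + TV_6/(1+r)^6 = 31.0301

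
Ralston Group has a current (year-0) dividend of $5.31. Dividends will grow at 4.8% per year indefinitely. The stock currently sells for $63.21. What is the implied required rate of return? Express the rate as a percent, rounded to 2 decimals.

Rearranging the constant-growth DDM: r = D₁/P₀ + g.
D₁ = 5.31 × (1 + 0.048) = 5.5649.
r = 5.5649 / 63.21 + 0.048 = 0.08804 + 0.048 = 0.13604

13.60%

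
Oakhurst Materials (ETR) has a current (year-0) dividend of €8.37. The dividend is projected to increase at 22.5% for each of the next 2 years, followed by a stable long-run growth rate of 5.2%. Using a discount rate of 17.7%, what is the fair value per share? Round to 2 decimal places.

€94.08

Two-stage DDM. Project D₁…D_2 at 0.225, terminal growth 0.052, discount at r = 0.177.
D_1 = 10.2532
D_2 = 12.5602
Terminal value at t=2: TV = D_3/(r−g) = 13.2134/(0.177−0.052) = 105.7069
P₀ = 10.2532/(1+0.177)^1 + 12.5602/(1+0.177)^2 + 105.7069/(1+0.177)^2 = 94.0825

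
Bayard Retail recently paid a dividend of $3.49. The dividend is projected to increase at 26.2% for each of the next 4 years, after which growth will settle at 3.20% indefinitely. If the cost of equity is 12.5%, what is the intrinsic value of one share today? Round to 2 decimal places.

$80.09

Two-stage DDM. Project D₁…D_4 at 0.262, terminal growth 0.032, discount at r = 0.125.
D_1 = 4.4044
D_2 = 5.5583
D_3 = 7.0146
D_4 = 8.8524
Terminal value at t=4: TV = D_5/(r−g) = 9.1357/(0.125−0.032) = 98.2335
P₀ = 4.4044/(1+0.125)^1 + 5.5583/(1+0.125)^2 + 7.0146/(1+0.125)^3 + 8.8524/(1+0.125)^4 + 98.2335/(1+0.125)^4 = 80.0866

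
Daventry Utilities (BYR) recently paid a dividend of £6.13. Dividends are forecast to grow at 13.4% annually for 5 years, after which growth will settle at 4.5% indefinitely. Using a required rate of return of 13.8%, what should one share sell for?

Two-stage DDM. Project D₁…D_5 at 0.134, terminal growth 0.045, discount at r = 0.138.
D_1 = 6.9514
D_2 = 7.8829
D_3 = 8.9392
D_4 = 10.1371
D_5 = 11.4954
Terminal value at t=5: TV = D_6/(r−g) = 12.0127/(0.138−0.045) = 129.1692
P₀ = 6.9514/(1+0.138)^1 + 7.8829/(1+0.138)^2 + 8.9392/(1+0.138)^3 + 10.1371/(1+0.138)^4 + 11.4954/(1+0.138)^5 + 129.1692/(1+0.138)^5 = 98.0064

£98.01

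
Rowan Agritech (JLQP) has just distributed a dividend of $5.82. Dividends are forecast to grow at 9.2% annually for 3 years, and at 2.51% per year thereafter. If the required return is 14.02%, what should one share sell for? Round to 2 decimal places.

Two-stage DDM. Project D₁…D_3 at 0.092, terminal growth 0.0251, discount at r = 0.1402.
D_1 = 6.3554
D_2 = 6.9401
D_3 = 7.5786
Terminal value at t=3: TV = D_4/(r−g) = 7.7689/(0.1402−0.0251) = 67.4966
P₀ = 6.3554/(1+0.1402)^1 + 6.9401/(1+0.1402)^2 + 7.5786/(1+0.1402)^3 + 67.4966/(1+0.1402)^3 = 61.5593

$61.56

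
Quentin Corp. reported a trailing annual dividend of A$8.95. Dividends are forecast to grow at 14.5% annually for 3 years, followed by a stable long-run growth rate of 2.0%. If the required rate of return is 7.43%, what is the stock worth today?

Two-stage DDM. Project D₁…D_3 at 0.145, terminal growth 0.02, discount at r = 0.0743.
D_1 = 10.2477
D_2 = 11.7337
D_3 = 13.4351
Terminal value at t=3: TV = D_4/(r−g) = 13.7038/(0.0743−0.02) = 252.3712
P₀ = 10.2477/(1+0.0743)^1 + 11.7337/(1+0.0743)^2 + 13.4351/(1+0.0743)^3 + 252.3712/(1+0.0743)^3 = 234.0879

A$234.09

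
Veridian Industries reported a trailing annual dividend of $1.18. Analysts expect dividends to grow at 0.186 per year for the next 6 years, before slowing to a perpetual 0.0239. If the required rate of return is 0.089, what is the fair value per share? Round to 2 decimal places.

Two-stage DDM. Project D₁…D_6 at 0.186, terminal growth 0.0239, discount at r = 0.089.
D_1 = 1.3995
D_2 = 1.6598
D_3 = 1.9685
D_4 = 2.3346
D_5 = 2.7689
D_6 = 3.2839
Terminal value at t=6: TV = D_7/(r−g) = 3.3624/(0.089−0.0239) = 51.6496
P₀ = 1.3995/(1+0.089)^1 + 1.6598/(1+0.089)^2 + 1.9685/(1+0.089)^3 + 2.3346/(1+0.089)^4 + 2.7689/(1+0.089)^5 + 3.2839/(1+0.089)^6 + 51.6496/(1+0.089)^6 = 40.6127

$40.61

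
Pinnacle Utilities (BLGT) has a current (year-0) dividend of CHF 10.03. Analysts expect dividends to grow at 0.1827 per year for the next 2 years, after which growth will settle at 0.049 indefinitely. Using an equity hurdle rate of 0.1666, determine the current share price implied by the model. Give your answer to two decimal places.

CHF 112.43

Two-stage DDM. Project D₁…D_2 at 0.1827, terminal growth 0.049, discount at r = 0.1666.
D_1 = 11.8625
D_2 = 14.0298
Terminal value at t=2: TV = D_3/(r−g) = 14.7172/(0.1666−0.049) = 125.1464
P₀ = 11.8625/(1+0.1666)^1 + 14.0298/(1+0.1666)^2 + 125.1464/(1+0.1666)^2 = 112.4320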